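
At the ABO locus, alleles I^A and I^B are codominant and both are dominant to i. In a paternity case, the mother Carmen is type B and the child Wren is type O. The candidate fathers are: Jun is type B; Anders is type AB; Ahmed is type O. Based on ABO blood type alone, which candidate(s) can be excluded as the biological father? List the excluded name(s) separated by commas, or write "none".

Anders

A candidate is excluded only if no genotype consistent with his phenotype could produce a type O child with a type B mother.
Anders (type AB): no genotype consistent with that phenotype can produce a type-O child with a type-B mother.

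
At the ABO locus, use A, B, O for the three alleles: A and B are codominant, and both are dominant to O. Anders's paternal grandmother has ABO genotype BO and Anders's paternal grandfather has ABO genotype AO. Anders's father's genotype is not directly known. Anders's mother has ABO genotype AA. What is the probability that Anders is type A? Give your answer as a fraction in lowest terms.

3/4

Anders's father's ABO genotype from BO × AO: 1/4 AB, 1/4 AO, 1/4 BO, 1/4 OO.
Crossing each possibility with the mother AA and summing P(type A): 1/4·1/2 + 1/4·1 + 1/4·1/2 + 1/4·1 = 3/4.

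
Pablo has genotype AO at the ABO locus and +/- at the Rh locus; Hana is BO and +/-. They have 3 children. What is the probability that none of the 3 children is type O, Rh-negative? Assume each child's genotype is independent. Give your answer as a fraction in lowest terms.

ABO cross AO × BO → 1/4 O, 1/4 A, 1/4 B, 1/4 AB.
Rh cross +/- × +/- → 3/4 Rh+, 1/4 Rh-; so P(type O, Rh-negative) = 1/4 × 1/4 = 1/16 per child.
P(not type O, Rh-negative) = 15/16 for one child; (15/16)^3 = 3375/4096.

3375/4096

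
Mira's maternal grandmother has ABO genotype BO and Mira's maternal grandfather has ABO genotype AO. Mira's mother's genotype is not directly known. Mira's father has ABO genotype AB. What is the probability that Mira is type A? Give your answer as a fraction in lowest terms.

Mira's mother's ABO genotype from BO × AO: 1/4 AB, 1/4 AO, 1/4 BO, 1/4 OO.
Crossing each possibility with the father AB and summing P(type A): 1/4·1/4 + 1/4·1/2 + 1/4·1/4 + 1/4·1/2 = 3/8.

3/8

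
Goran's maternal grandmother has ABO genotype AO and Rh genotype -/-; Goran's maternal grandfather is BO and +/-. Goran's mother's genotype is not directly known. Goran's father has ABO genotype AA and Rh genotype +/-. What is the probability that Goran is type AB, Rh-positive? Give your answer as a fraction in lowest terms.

5/32

Goran's mother's ABO genotype from AO × BO: 1/4 AB, 1/4 AO, 1/4 BO, 1/4 OO.
Crossing each possibility with the father AA and summing P(type AB): 1/4·1/2 + 1/4·0 + 1/4·1/2 + 1/4·0 = 1/4.
Similarly for Rh via the mother's Rh distribution: P(Rh+) = 5/8.
Independent loci: 1/4 × 5/8 = 5/32.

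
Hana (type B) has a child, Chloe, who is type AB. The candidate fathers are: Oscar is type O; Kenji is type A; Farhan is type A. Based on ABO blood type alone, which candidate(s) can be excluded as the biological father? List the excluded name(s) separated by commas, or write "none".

A candidate is excluded only if no genotype consistent with his phenotype could produce a type AB child with a type B mother.
Oscar (type O): no genotype consistent with that phenotype can produce a type-AB child with a type-B mother.

Oscar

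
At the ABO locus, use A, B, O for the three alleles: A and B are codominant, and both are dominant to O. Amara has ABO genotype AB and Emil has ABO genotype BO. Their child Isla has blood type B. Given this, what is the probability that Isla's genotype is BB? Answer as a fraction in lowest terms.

Cross AB × BO → 1/4 AB, 1/4 AO, 1/4 BB, 1/4 BO.
Type-B genotypes among offspring: BB (1/4), BO (1/4); total 1/2.
P(BB | type B) = (1/4) / (1/2) = 1/2.

1/2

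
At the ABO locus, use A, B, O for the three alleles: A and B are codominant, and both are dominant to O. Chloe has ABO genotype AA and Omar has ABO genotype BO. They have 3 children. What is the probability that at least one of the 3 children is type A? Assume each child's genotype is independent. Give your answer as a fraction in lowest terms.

ABO cross AA × BO → 1/2 A, 1/2 AB.
So P(type A) = 1/2 per child.
P(none) = (1/2)^3 = 1/8; P(at least one) = 1 − 1/8 = 7/8.

7/8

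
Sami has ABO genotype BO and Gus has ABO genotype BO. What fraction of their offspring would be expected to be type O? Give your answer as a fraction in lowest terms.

ABO cross BO × BO → offspring phenotypes: 1/4 O, 3/4 B.
So P(type O) = 1/4.

1/4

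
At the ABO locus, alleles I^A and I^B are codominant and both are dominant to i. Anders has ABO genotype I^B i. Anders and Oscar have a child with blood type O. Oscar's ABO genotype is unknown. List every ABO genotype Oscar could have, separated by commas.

I^A i, I^B i, i i

For each candidate genotype of Oscar, check whether crossing it with I^B i can produce every observed child phenotype.
  I^A I^A → possible child types {A, AB} ✗
  I^A I^B → possible child types {A, B, AB} ✗
  I^A i → possible child types {O, A, B, AB} ✓
  I^B I^B → possible child types {B} ✗
  I^B i → possible child types {O, B} ✓
  i i → possible child types {O, B} ✓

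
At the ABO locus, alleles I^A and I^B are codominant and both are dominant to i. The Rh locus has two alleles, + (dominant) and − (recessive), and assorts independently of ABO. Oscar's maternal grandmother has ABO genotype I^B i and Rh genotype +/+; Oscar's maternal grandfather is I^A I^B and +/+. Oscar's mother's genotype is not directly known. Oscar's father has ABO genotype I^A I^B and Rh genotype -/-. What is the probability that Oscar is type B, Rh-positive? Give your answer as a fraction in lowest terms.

Oscar's mother's ABO genotype from I^B i × I^A I^B: 1/4 I^A I^B, 1/4 I^A i, 1/4 I^B I^B, 1/4 I^B i.
Crossing each possibility with the father I^A I^B and summing P(type B): 1/4·1/4 + 1/4·1/4 + 1/4·1/2 + 1/4·1/2 = 3/8.
Similarly for Rh via the mother's Rh distribution: P(Rh+) = 1.
Independent loci: 3/8 × 1 = 3/8.

3/8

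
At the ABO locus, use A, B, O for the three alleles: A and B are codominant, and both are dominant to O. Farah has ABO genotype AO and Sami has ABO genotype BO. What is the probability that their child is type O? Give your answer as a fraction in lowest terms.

1/4

ABO cross AO × BO → offspring phenotypes: 1/4 O, 1/4 A, 1/4 B, 1/4 AB.
So P(type O) = 1/4.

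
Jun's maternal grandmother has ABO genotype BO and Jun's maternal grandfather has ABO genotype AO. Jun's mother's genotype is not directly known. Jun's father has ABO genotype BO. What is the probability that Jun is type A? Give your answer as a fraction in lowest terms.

1/8

Jun's mother's ABO genotype from BO × AO: 1/4 AB, 1/4 AO, 1/4 BO, 1/4 OO.
Crossing each possibility with the father BO and summing P(type A): 1/4·1/4 + 1/4·1/4 + 1/4·0 + 1/4·0 = 1/8.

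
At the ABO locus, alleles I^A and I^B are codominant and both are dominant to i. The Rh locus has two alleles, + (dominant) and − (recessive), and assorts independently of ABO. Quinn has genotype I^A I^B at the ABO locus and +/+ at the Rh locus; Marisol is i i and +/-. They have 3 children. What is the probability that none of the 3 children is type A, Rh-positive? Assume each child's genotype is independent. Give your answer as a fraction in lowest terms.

1/8

ABO cross I^A I^B × i i → 1/2 A, 1/2 B.
Rh cross +/+ × +/- → 1 Rh+; so P(type A, Rh-positive) = 1/2 × 1 = 1/2 per child.
P(not type A, Rh-positive) = 1/2 for one child; (1/2)^3 = 1/8.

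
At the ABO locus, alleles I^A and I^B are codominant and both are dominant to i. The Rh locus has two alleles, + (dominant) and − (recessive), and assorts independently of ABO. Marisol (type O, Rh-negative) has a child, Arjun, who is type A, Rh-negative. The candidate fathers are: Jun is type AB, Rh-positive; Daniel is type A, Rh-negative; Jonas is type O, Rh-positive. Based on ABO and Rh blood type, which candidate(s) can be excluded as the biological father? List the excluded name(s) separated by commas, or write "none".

A candidate is excluded only if no genotype consistent with his phenotype could produce a type A, Rh-negative child with a type O, Rh-negative mother.
Jonas (type O, Rh+): no genotype consistent with that phenotype can produce a type-A Rh- child with a type-O mother.

Jonas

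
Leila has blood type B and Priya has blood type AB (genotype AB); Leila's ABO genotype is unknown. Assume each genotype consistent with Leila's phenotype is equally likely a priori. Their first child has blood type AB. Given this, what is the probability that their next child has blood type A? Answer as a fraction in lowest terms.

Possible genotypes: Leila ∈ {BB, BO}; Priya ∈ {AB}.
Weight each parental genotype pair by prior × P(type-AB child):
  BB × AB: posterior weight 2/3; P(next child type A) = 0.
  BO × AB: posterior weight 1/3; P(next child type A) = 1/4.
Weighted sum = 1/12.

1/12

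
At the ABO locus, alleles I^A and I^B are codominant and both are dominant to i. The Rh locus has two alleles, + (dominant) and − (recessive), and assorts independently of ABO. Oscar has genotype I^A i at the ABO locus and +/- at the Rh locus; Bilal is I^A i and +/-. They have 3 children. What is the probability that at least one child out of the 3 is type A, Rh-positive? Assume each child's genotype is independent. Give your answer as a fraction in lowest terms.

ABO cross I^A i × I^A i → 1/4 O, 3/4 A.
Rh cross +/- × +/- → 3/4 Rh+, 1/4 Rh-; so P(type A, Rh-positive) = 3/4 × 3/4 = 9/16 per child.
P(none) = (7/16)^3 = 343/4096; P(at least one) = 1 − 343/4096 = 3753/4096.

3753/4096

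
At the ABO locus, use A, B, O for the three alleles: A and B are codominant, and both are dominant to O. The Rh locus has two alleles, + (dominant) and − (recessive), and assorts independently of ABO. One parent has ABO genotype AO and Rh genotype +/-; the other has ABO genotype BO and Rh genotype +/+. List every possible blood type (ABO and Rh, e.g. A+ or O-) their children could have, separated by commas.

Gametes from AO × BO give offspring ABO genotypes AB, AO, BO, OO, i.e. phenotypes O, A, B, AB.
Rh cross +/- × +/+ → phenotypes Rh+.
Combining independently: O+, A+, B+, AB+.

O+, A+, B+, AB+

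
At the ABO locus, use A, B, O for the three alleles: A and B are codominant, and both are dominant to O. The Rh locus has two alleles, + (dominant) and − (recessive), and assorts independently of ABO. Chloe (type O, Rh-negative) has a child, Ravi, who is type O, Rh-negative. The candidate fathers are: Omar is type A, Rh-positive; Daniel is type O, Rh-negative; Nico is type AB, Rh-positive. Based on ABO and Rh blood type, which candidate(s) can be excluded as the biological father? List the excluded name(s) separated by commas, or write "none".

A candidate is excluded only if no genotype consistent with his phenotype could produce a type O, Rh-negative child with a type O, Rh-negative mother.
Nico (type AB, Rh+): no genotype consistent with that phenotype can produce a type-O Rh- child with a type-O mother.

Nico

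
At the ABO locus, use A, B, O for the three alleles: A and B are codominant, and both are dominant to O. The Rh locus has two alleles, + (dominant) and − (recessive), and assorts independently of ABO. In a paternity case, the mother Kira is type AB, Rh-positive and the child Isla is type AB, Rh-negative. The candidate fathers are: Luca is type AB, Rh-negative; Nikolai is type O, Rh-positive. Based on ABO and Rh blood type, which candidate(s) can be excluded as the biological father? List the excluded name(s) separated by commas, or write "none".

Nikolai

A candidate is excluded only if no genotype consistent with his phenotype could produce a type AB, Rh-negative child with a type AB, Rh-positive mother.
Nikolai (type O, Rh+): no genotype consistent with that phenotype can produce a type-AB Rh- child with a type-AB mother.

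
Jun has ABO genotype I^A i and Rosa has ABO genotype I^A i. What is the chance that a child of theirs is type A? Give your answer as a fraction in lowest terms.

ABO cross I^A i × I^A i → offspring phenotypes: 1/4 O, 3/4 A.
So P(type A) = 3/4.

3/4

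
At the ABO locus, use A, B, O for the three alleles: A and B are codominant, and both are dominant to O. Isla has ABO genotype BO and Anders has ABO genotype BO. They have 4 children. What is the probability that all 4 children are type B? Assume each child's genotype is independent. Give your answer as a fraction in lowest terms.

ABO cross BO × BO → 1/4 O, 3/4 B.
So P(type B) = 3/4 per child.
All 4 independent: (3/4)^4 = 81/256.

81/256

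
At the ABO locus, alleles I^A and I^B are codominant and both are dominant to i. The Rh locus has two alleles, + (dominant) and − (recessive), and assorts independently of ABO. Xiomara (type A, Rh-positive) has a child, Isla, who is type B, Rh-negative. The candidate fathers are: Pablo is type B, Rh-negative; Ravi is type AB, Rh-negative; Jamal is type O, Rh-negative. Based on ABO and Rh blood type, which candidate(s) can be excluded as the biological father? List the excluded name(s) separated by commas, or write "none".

A candidate is excluded only if no genotype consistent with his phenotype could produce a type B, Rh-negative child with a type A, Rh-positive mother.
Jamal (type O, Rh-): no genotype consistent with that phenotype can produce a type-B Rh- child with a type-A mother.

Jamal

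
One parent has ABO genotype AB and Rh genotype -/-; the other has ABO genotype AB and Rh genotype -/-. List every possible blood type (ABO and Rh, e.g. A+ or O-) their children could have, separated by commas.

A-, B-, AB-

Gametes from AB × AB give offspring ABO genotypes AA, AB, BB, i.e. phenotypes A, B, AB.
Rh cross -/- × -/- → phenotypes Rh-.
Combining independently: A-, B-, AB-.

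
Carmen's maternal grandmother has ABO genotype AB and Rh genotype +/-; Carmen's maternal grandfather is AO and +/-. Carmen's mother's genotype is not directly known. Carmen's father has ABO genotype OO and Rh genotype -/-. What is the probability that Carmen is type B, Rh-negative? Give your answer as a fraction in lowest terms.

1/8

Carmen's mother's ABO genotype from AB × AO: 1/4 AA, 1/4 AB, 1/4 AO, 1/4 BO.
Crossing each possibility with the father OO and summing P(type B): 1/4·0 + 1/4·1/2 + 1/4·0 + 1/4·1/2 = 1/4.
Similarly for Rh via the mother's Rh distribution: P(Rh-) = 1/2.
Independent loci: 1/4 × 1/2 = 1/8.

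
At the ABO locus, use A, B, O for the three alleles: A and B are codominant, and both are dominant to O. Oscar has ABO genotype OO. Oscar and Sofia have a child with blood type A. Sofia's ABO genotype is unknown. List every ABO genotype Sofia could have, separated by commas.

For each candidate genotype of Sofia, check whether crossing it with OO can produce every observed child phenotype.
  AA → possible child types {A} ✓
  AB → possible child types {A, B} ✓
  AO → possible child types {O, A} ✓
  BB → possible child types {B} ✗
  BO → possible child types {O, B} ✗
  OO → possible child types {O} ✗

AA, AB, AO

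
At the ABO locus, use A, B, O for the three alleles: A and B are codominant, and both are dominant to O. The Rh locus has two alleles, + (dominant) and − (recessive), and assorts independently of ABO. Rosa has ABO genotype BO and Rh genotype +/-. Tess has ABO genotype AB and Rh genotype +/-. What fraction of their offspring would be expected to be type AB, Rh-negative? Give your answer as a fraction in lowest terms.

ABO cross BO × AB → offspring phenotypes: 1/4 A, 1/2 B, 1/4 AB.
Rh cross +/- × +/- → 3/4 Rh+, 1/4 Rh-.
Independent loci: P(type AB, Rh-negative) = 1/4 × 1/4 = 1/16.

1/16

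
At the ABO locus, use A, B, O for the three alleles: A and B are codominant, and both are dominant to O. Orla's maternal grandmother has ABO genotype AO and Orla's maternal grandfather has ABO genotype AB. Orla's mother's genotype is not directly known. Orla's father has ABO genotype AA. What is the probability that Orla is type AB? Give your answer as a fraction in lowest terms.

1/4

Orla's mother's ABO genotype from AO × AB: 1/4 AA, 1/4 AB, 1/4 AO, 1/4 BO.
Crossing each possibility with the father AA and summing P(type AB): 1/4·0 + 1/4·1/2 + 1/4·0 + 1/4·1/2 = 1/4.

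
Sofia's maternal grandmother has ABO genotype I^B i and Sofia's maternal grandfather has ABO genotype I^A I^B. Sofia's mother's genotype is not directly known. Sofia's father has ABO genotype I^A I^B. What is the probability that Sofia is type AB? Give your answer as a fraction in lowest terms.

3/8

Sofia's mother's ABO genotype from I^B i × I^A I^B: 1/4 I^A I^B, 1/4 I^A i, 1/4 I^B I^B, 1/4 I^B i.
Crossing each possibility with the father I^A I^B and summing P(type AB): 1/4·1/2 + 1/4·1/4 + 1/4·1/2 + 1/4·1/4 = 3/8.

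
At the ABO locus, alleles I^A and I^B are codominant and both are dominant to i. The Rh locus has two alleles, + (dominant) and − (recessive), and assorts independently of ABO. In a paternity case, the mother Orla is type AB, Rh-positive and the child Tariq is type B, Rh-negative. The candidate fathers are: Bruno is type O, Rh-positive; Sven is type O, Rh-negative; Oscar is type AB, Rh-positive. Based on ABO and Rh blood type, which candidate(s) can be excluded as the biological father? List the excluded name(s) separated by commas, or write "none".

A candidate is excluded only if no genotype consistent with his phenotype could produce a type B, Rh-negative child with a type AB, Rh-positive mother.
Every candidate has at least one consistent genotype combination, so none can be excluded.

none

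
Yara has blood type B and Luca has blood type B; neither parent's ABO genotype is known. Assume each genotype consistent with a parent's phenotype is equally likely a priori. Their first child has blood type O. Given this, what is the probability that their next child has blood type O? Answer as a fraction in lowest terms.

1/4

Possible genotypes: Yara ∈ {BB, BO}; Luca ∈ {BB, BO}.
Weight each parental genotype pair by prior × P(type-O child):
  BO × BO: posterior weight 1; P(next child type O) = 1/4.
Weighted sum = 1/4.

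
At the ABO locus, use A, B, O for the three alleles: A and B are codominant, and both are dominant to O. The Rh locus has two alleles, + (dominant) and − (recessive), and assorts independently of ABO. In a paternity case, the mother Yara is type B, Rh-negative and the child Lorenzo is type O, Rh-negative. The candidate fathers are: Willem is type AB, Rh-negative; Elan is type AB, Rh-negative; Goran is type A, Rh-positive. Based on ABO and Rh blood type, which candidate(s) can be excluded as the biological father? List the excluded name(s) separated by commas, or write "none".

A candidate is excluded only if no genotype consistent with his phenotype could produce a type O, Rh-negative child with a type B, Rh-negative mother.
Willem (type AB, Rh-): no genotype consistent with that phenotype can produce a type-O Rh- child with a type-B mother.
Elan (type AB, Rh-): no genotype consistent with that phenotype can produce a type-O Rh- child with a type-B mother.

Willem, Elan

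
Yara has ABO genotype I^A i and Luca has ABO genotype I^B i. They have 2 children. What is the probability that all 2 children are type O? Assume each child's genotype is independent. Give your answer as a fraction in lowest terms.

1/16

ABO cross I^A i × I^B i → 1/4 O, 1/4 A, 1/4 B, 1/4 AB.
So P(type O) = 1/4 per child.
All 2 independent: (1/4)^2 = 1/16.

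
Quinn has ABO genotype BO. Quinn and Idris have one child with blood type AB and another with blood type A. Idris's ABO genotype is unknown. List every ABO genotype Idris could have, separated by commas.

AA, AB, AO

For each candidate genotype of Idris, check whether crossing it with BO can produce every observed child phenotype.
  AA → possible child types {A, AB} ✓
  AB → possible child types {A, B, AB} ✓
  AO → possible child types {O, A, B, AB} ✓
  BB → possible child types {B} ✗
  BO → possible child types {O, B} ✗
  OO → possible child types {O, B} ✗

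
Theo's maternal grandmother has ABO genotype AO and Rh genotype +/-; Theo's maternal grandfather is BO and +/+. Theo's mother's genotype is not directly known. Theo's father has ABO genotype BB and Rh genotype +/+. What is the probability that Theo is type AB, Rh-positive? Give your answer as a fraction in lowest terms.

1/4

Theo's mother's ABO genotype from AO × BO: 1/4 AB, 1/4 AO, 1/4 BO, 1/4 OO.
Crossing each possibility with the father BB and summing P(type AB): 1/4·1/2 + 1/4·1/2 + 1/4·0 + 1/4·0 = 1/4.
Similarly for Rh via the mother's Rh distribution: P(Rh+) = 1.
Independent loci: 1/4 × 1 = 1/4.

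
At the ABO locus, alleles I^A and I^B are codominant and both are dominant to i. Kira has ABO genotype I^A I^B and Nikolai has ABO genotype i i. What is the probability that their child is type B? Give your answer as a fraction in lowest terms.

1/2

ABO cross I^A I^B × i i → offspring phenotypes: 1/2 A, 1/2 B.
So P(type B) = 1/2.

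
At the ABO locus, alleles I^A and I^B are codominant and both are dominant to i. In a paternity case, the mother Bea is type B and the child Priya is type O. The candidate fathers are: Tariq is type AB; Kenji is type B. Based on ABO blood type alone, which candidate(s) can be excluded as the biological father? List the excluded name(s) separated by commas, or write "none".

Tariq

A candidate is excluded only if no genotype consistent with his phenotype could produce a type O child with a type B mother.
Tariq (type AB): no genotype consistent with that phenotype can produce a type-O child with a type-B mother.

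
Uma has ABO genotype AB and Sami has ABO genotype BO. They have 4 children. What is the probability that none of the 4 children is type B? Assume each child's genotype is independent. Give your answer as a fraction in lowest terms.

1/16

ABO cross AB × BO → 1/4 A, 1/2 B, 1/4 AB.
So P(type B) = 1/2 per child.
P(not type B) = 1/2 for one child; (1/2)^4 = 1/16.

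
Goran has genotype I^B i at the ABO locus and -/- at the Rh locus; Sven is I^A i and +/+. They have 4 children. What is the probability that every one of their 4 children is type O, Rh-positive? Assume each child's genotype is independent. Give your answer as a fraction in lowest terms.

1/256

ABO cross I^B i × I^A i → 1/4 O, 1/4 A, 1/4 B, 1/4 AB.
Rh cross -/- × +/+ → 1 Rh+; so P(type O, Rh-positive) = 1/4 × 1 = 1/4 per child.
All 4 independent: (1/4)^4 = 1/256.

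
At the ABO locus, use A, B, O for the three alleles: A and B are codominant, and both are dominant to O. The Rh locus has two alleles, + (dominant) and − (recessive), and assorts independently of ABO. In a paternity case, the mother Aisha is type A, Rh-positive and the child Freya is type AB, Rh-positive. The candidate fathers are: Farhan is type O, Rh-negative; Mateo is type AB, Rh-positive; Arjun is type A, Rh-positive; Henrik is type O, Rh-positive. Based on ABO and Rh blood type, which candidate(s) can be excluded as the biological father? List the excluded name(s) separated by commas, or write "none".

Farhan, Arjun, Henrik

A candidate is excluded only if no genotype consistent with his phenotype could produce a type AB, Rh-positive child with a type A, Rh-positive mother.
Farhan (type O, Rh-): no genotype consistent with that phenotype can produce a type-AB Rh+ child with a type-A mother.
Arjun (type A, Rh+): no genotype consistent with that phenotype can produce a type-AB Rh+ child with a type-A mother.
Henrik (type O, Rh+): no genotype consistent with that phenotype can produce a type-AB Rh+ child with a type-A mother.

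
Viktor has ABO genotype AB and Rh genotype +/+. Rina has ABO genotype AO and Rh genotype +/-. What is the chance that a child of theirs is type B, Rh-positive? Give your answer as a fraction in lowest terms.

1/4

ABO cross AB × AO → offspring phenotypes: 1/2 A, 1/4 B, 1/4 AB.
Rh cross +/+ × +/- → 1 Rh+.
Independent loci: P(type B, Rh-positive) = 1/4 × 1 = 1/4.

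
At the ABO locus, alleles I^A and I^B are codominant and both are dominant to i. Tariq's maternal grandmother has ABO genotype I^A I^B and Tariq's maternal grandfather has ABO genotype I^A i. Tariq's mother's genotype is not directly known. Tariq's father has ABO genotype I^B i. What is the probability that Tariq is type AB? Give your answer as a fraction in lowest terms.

1/4

Tariq's mother's ABO genotype from I^A I^B × I^A i: 1/4 I^A I^A, 1/4 I^A I^B, 1/4 I^A i, 1/4 I^B i.
Crossing each possibility with the father I^B i and summing P(type AB): 1/4·1/2 + 1/4·1/4 + 1/4·1/4 + 1/4·0 = 1/4.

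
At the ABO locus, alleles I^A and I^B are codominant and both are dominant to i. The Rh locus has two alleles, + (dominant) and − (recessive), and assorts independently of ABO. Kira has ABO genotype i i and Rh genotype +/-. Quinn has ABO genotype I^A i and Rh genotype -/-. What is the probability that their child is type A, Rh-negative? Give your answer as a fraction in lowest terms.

1/4

ABO cross i i × I^A i → offspring phenotypes: 1/2 O, 1/2 A.
Rh cross +/- × -/- → 1/2 Rh+, 1/2 Rh-.
Independent loci: P(type A, Rh-negative) = 1/2 × 1/2 = 1/4.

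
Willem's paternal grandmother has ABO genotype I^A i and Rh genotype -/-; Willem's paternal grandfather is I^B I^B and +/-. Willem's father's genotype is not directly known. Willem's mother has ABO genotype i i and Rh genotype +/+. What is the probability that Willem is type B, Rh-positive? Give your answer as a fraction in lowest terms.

Willem's father's ABO genotype from I^A i × I^B I^B: 1/2 I^A I^B, 1/2 I^B i.
Crossing each possibility with the mother i i and summing P(type B): 1/2·1/2 + 1/2·1/2 = 1/2.
Similarly for Rh via the father's Rh distribution: P(Rh+) = 1.
Independent loci: 1/2 × 1 = 1/2.

1/2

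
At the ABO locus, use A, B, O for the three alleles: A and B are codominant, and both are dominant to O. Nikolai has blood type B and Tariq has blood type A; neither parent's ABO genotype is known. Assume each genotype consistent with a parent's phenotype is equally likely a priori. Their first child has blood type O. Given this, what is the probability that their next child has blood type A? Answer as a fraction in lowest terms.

Possible genotypes: Nikolai ∈ {BB, BO}; Tariq ∈ {AA, AO}.
Weight each parental genotype pair by prior × P(type-O child):
  BO × AO: posterior weight 1; P(next child type A) = 1/4.
Weighted sum = 1/4.

1/4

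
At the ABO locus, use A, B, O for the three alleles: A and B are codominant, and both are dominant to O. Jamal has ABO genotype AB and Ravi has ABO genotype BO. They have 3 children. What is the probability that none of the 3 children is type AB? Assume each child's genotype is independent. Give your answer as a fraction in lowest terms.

27/64

ABO cross AB × BO → 1/4 A, 1/2 B, 1/4 AB.
So P(type AB) = 1/4 per child.
P(not type AB) = 3/4 for one child; (3/4)^3 = 27/64.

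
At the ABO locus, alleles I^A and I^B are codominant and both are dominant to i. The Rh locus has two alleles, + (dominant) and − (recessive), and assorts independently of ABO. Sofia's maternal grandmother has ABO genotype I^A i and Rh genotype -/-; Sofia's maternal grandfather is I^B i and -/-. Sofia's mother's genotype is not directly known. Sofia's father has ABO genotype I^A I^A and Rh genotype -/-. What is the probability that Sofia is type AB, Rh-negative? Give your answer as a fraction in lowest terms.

Sofia's mother's ABO genotype from I^A i × I^B i: 1/4 I^A I^B, 1/4 I^A i, 1/4 I^B i, 1/4 i i.
Crossing each possibility with the father I^A I^A and summing P(type AB): 1/4·1/2 + 1/4·0 + 1/4·1/2 + 1/4·0 = 1/4.
Similarly for Rh via the mother's Rh distribution: P(Rh-) = 1.
Independent loci: 1/4 × 1 = 1/4.

1/4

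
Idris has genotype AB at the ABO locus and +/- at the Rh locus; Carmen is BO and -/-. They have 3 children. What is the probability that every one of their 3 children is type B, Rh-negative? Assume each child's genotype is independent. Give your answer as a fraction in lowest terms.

1/64

ABO cross AB × BO → 1/4 A, 1/2 B, 1/4 AB.
Rh cross +/- × -/- → 1/2 Rh+, 1/2 Rh-; so P(type B, Rh-negative) = 1/2 × 1/2 = 1/4 per child.
All 3 independent: (1/4)^3 = 1/64.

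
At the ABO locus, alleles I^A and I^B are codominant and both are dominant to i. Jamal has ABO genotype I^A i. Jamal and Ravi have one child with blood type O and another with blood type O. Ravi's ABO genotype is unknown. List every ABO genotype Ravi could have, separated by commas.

I^A i, I^B i, i i

For each candidate genotype of Ravi, check whether crossing it with I^A i can produce every observed child phenotype.
  I^A I^A → possible child types {A} ✗
  I^A I^B → possible child types {A, B, AB} ✗
  I^A i → possible child types {O, A} ✓
  I^B I^B → possible child types {B, AB} ✗
  I^B i → possible child types {O, A, B, AB} ✓
  i i → possible child types {O, A} ✓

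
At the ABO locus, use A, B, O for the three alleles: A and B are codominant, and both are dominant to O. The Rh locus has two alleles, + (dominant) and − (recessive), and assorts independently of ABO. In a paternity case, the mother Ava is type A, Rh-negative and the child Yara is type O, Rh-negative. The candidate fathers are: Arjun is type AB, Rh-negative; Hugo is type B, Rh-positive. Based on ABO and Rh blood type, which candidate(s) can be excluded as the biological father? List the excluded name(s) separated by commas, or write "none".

A candidate is excluded only if no genotype consistent with his phenotype could produce a type O, Rh-negative child with a type A, Rh-negative mother.
Arjun (type AB, Rh-): no genotype consistent with that phenotype can produce a type-O Rh- child with a type-A mother.

Arjun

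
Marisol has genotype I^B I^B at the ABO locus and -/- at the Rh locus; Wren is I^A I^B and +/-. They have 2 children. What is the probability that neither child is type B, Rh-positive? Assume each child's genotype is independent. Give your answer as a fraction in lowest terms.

ABO cross I^B I^B × I^A I^B → 1/2 B, 1/2 AB.
Rh cross -/- × +/- → 1/2 Rh+, 1/2 Rh-; so P(type B, Rh-positive) = 1/2 × 1/2 = 1/4 per child.
P(not type B, Rh-positive) = 3/4 for one child; (3/4)^2 = 9/16.

9/16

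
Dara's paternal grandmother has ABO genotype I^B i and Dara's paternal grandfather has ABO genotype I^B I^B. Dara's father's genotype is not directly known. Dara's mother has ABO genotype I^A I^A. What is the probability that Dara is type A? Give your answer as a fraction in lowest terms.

Dara's father's ABO genotype from I^B i × I^B I^B: 1/2 I^B I^B, 1/2 I^B i.
Crossing each possibility with the mother I^A I^A and summing P(type A): 1/2·0 + 1/2·1/2 = 1/4.

1/4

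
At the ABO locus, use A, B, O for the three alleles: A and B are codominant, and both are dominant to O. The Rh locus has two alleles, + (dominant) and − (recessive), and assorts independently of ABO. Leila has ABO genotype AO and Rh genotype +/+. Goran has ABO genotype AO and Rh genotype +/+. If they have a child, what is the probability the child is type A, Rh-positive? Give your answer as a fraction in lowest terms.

ABO cross AO × AO → offspring phenotypes: 1/4 O, 3/4 A.
Rh cross +/+ × +/+ → 1 Rh+.
Independent loci: P(type A, Rh-positive) = 3/4 × 1 = 3/4.

3/4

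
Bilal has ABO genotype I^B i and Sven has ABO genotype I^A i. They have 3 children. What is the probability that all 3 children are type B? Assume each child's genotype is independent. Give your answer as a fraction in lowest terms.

ABO cross I^B i × I^A i → 1/4 O, 1/4 A, 1/4 B, 1/4 AB.
So P(type B) = 1/4 per child.
All 3 independent: (1/4)^3 = 1/64.

1/64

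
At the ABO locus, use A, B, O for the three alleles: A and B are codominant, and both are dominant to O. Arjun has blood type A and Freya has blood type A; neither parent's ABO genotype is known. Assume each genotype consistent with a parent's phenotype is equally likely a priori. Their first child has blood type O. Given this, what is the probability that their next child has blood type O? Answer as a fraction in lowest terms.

1/4

Possible genotypes: Arjun ∈ {AA, AO}; Freya ∈ {AA, AO}.
Weight each parental genotype pair by prior × P(type-O child):
  AO × AO: posterior weight 1; P(next child type O) = 1/4.
Weighted sum = 1/4.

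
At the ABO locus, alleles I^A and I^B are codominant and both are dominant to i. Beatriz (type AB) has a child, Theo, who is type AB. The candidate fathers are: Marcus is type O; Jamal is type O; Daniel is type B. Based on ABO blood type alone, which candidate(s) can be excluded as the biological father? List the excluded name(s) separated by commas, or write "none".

A candidate is excluded only if no genotype consistent with his phenotype could produce a type AB child with a type AB mother.
Marcus (type O): no genotype consistent with that phenotype can produce a type-AB child with a type-AB mother.
Jamal (type O): no genotype consistent with that phenotype can produce a type-AB child with a type-AB mother.

Marcus, Jamal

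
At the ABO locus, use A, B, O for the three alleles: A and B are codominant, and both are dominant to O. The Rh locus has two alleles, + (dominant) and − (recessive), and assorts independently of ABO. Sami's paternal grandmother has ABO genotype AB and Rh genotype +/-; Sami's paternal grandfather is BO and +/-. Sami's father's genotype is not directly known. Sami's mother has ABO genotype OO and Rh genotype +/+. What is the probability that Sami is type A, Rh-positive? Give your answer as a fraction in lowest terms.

1/4

Sami's father's ABO genotype from AB × BO: 1/4 AB, 1/4 AO, 1/4 BB, 1/4 BO.
Crossing each possibility with the mother OO and summing P(type A): 1/4·1/2 + 1/4·1/2 + 1/4·0 + 1/4·0 = 1/4.
Similarly for Rh via the father's Rh distribution: P(Rh+) = 1.
Independent loci: 1/4 × 1 = 1/4.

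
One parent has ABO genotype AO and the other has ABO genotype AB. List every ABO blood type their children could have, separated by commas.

Gametes from AO × AB give offspring ABO genotypes AA, AB, AO, BO, i.e. phenotypes A, B, AB.

A, B, AB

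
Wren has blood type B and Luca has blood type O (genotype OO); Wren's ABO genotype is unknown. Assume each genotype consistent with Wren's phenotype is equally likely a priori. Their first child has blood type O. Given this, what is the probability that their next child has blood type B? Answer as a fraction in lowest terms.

Possible genotypes: Wren ∈ {BB, BO}; Luca ∈ {OO}.
Weight each parental genotype pair by prior × P(type-O child):
  BO × OO: posterior weight 1; P(next child type B) = 1/2.
Weighted sum = 1/2.

1/2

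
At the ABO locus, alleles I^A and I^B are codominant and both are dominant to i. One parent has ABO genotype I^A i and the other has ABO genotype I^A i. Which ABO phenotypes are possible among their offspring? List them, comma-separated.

Gametes from I^A i × I^A i give offspring ABO genotypes I^A I^A, I^A i, i i, i.e. phenotypes O, A.

O, A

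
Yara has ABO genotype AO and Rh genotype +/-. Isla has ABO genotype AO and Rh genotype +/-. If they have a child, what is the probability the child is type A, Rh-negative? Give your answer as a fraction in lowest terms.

3/16

ABO cross AO × AO → offspring phenotypes: 1/4 O, 3/4 A.
Rh cross +/- × +/- → 3/4 Rh+, 1/4 Rh-.
Independent loci: P(type A, Rh-negative) = 3/4 × 1/4 = 3/16.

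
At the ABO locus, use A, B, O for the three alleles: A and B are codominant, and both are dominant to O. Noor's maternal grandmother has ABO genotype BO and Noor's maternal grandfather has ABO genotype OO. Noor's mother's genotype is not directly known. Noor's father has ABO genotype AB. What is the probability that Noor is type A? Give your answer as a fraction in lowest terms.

3/8

Noor's mother's ABO genotype from BO × OO: 1/2 BO, 1/2 OO.
Crossing each possibility with the father AB and summing P(type A): 1/2·1/4 + 1/2·1/2 = 3/8.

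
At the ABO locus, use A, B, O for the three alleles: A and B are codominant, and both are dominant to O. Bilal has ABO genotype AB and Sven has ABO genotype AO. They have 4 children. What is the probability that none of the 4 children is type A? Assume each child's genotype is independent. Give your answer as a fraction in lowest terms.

ABO cross AB × AO → 1/2 A, 1/4 B, 1/4 AB.
So P(type A) = 1/2 per child.
P(not type A) = 1/2 for one child; (1/2)^4 = 1/16.

1/16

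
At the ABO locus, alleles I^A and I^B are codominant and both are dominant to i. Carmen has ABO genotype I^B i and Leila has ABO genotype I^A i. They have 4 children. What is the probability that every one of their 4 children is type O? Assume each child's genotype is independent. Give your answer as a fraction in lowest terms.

ABO cross I^B i × I^A i → 1/4 O, 1/4 A, 1/4 B, 1/4 AB.
So P(type O) = 1/4 per child.
All 4 independent: (1/4)^4 = 1/256.

1/256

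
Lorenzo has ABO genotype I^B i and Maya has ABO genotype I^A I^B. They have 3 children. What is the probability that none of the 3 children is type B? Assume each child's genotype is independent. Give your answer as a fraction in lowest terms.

ABO cross I^B i × I^A I^B → 1/4 A, 1/2 B, 1/4 AB.
So P(type B) = 1/2 per child.
P(not type B) = 1/2 for one child; (1/2)^3 = 1/8.

1/8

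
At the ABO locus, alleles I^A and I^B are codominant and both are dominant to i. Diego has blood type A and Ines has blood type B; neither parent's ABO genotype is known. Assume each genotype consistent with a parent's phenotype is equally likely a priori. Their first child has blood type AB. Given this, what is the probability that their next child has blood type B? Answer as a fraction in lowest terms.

5/36

Possible genotypes: Diego ∈ {I^A I^A, I^A i}; Ines ∈ {I^B I^B, I^B i}.
Weight each parental genotype pair by prior × P(type-AB child):
  I^A I^A × I^B I^B: posterior weight 4/9; P(next child type B) = 0.
  I^A I^A × I^B i: posterior weight 2/9; P(next child type B) = 0.
  I^A i × I^B I^B: posterior weight 2/9; P(next child type B) = 1/2.
  I^A i × I^B i: posterior weight 1/9; P(next child type B) = 1/4.
Weighted sum = 5/36.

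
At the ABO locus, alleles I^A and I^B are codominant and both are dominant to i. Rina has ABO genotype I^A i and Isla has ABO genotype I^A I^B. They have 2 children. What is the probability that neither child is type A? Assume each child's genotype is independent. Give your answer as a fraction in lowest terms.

ABO cross I^A i × I^A I^B → 1/2 A, 1/4 B, 1/4 AB.
So P(type A) = 1/2 per child.
P(not type A) = 1/2 for one child; (1/2)^2 = 1/4.

1/4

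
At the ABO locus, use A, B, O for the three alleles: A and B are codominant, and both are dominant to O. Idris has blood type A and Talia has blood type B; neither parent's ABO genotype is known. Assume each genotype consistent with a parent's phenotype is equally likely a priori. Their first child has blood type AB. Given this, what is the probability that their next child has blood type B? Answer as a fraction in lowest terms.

Possible genotypes: Idris ∈ {AA, AO}; Talia ∈ {BB, BO}.
Weight each parental genotype pair by prior × P(type-AB child):
  AA × BB: posterior weight 4/9; P(next child type B) = 0.
  AA × BO: posterior weight 2/9; P(next child type B) = 0.
  AO × BB: posterior weight 2/9; P(next child type B) = 1/2.
  AO × BO: posterior weight 1/9; P(next child type B) = 1/4.
Weighted sum = 5/36.

5/36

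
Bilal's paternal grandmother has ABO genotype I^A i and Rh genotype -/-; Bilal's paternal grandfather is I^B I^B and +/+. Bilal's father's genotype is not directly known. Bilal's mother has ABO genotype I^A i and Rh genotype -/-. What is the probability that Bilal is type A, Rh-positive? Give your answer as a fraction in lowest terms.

3/16

Bilal's father's ABO genotype from I^A i × I^B I^B: 1/2 I^A I^B, 1/2 I^B i.
Crossing each possibility with the mother I^A i and summing P(type A): 1/2·1/2 + 1/2·1/4 = 3/8.
Similarly for Rh via the father's Rh distribution: P(Rh+) = 1/2.
Independent loci: 3/8 × 1/2 = 3/16.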